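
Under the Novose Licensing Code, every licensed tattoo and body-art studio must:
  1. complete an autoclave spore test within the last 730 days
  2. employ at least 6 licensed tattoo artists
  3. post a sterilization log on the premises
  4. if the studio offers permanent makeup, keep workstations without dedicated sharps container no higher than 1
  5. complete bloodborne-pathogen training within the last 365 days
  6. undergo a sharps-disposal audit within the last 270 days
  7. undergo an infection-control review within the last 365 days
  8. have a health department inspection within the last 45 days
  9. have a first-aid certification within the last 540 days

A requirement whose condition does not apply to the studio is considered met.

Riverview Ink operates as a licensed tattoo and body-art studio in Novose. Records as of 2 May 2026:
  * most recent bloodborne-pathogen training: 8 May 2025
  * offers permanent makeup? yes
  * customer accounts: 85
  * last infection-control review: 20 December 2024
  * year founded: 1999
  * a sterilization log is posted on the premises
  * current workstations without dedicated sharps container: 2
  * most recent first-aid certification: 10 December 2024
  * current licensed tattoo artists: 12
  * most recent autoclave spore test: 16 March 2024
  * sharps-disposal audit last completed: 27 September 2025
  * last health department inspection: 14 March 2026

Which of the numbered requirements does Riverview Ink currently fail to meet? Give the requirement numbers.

1, 4, 7, 8

1. autoclave spore test 777 days ago vs limit 730 → not met
2. licensed tattoo artists 12 ≥ 6 → met
3. sterilization log present → met
4. condition 'offers permanent makeup' holds; workstations without dedicated sharps container 2 > 1 → not met
5. bloodborne-pathogen training 359 days ago vs limit 365 → met
6. sharps-disposal audit 217 days ago vs limit 270 → met
7. infection-control review 498 days ago vs limit 365 → not met
8. health department inspection 49 days ago vs limit 45 → not met
9. first-aid certification 508 days ago vs limit 540 → met
Not met: 1, 4, 7, 8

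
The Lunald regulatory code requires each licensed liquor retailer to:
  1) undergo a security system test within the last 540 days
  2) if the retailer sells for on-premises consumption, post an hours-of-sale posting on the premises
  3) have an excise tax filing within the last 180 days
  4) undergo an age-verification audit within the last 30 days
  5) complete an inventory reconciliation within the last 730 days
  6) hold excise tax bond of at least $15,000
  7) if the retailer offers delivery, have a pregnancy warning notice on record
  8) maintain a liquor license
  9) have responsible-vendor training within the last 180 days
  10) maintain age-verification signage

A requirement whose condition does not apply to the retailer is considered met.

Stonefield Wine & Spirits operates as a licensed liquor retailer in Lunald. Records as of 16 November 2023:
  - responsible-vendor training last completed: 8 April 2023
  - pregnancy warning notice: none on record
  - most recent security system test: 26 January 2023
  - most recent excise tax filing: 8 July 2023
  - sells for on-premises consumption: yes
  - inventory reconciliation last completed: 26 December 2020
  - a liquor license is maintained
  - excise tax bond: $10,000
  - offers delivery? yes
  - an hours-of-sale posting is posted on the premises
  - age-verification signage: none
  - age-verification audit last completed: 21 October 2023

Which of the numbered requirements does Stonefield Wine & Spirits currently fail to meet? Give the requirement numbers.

5, 6, 7, 9, 10

1. security system test 294 days ago vs limit 540 → met
2. condition 'sells for on-premises consumption' holds; hours-of-sale posting present → met
3. excise tax filing 131 days ago vs limit 180 → met
4. age-verification audit 26 days ago vs limit 30 → met
5. inventory reconciliation 1055 days ago vs limit 730 → not met
6. excise tax bond $10,000 < $15,000 → not met
7. condition 'offers delivery' holds; pregnancy warning notice absent → not met
8. liquor license present → met
9. responsible-vendor training 222 days ago vs limit 180 → not met
10. age-verification signage absent → not met
Not met: 5, 6, 7, 9, 10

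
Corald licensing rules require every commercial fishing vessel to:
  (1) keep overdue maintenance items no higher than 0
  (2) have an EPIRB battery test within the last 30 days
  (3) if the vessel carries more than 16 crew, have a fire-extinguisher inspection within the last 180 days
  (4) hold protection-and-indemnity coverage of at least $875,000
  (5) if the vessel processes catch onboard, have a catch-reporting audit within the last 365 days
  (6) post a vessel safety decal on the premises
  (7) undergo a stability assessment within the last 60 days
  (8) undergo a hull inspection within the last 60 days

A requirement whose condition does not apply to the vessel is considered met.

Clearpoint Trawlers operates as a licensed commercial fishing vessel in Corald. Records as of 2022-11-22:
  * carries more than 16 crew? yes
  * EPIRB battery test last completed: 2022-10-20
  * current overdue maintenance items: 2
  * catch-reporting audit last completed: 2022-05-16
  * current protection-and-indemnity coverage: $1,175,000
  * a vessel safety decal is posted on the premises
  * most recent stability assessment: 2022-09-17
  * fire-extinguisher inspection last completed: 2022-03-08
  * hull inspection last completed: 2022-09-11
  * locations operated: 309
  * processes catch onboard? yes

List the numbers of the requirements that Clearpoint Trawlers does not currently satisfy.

1. overdue maintenance items 2 > 0 → not met
2. EPIRB battery test 33 days ago vs limit 30 → not met
3. condition 'carries more than 16 crew' holds; fire-extinguisher inspection 259 days ago vs limit 180 → not met
4. protection-and-indemnity coverage $1,175,000 ≥ $875,000 → met
5. condition 'processes catch onboard' holds; catch-reporting audit 190 days ago vs limit 365 → met
6. vessel safety decal present → met
7. stability assessment 66 days ago vs limit 60 → not met
8. hull inspection 72 days ago vs limit 60 → not met
Not met: 1, 2, 3, 7, 8

1, 2, 3, 7, 8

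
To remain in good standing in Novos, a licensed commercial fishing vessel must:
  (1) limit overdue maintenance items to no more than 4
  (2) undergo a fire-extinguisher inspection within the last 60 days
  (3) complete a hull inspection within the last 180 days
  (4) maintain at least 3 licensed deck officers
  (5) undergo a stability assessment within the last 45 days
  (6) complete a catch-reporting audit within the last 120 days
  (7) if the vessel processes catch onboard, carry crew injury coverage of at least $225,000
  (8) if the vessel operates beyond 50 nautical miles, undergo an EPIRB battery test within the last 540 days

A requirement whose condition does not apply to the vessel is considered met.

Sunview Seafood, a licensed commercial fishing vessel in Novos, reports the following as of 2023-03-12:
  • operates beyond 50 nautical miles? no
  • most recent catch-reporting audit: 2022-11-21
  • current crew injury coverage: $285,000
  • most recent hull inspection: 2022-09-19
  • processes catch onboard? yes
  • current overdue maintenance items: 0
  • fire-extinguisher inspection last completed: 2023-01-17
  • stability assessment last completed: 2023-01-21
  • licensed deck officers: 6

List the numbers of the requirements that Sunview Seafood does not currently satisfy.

1. overdue maintenance items 0 ≤ 4 → met
2. fire-extinguisher inspection 54 days ago vs limit 60 → met
3. hull inspection 174 days ago vs limit 180 → met
4. licensed deck officers 6 ≥ 3 → met
5. stability assessment 50 days ago vs limit 45 → not met
6. catch-reporting audit 111 days ago vs limit 120 → met
7. condition 'processes catch onboard' holds; crew injury coverage $285,000 ≥ $225,000 → met
8. condition 'operates beyond 50 nautical miles' does not hold → requirement n/a → met
Not met: 5

5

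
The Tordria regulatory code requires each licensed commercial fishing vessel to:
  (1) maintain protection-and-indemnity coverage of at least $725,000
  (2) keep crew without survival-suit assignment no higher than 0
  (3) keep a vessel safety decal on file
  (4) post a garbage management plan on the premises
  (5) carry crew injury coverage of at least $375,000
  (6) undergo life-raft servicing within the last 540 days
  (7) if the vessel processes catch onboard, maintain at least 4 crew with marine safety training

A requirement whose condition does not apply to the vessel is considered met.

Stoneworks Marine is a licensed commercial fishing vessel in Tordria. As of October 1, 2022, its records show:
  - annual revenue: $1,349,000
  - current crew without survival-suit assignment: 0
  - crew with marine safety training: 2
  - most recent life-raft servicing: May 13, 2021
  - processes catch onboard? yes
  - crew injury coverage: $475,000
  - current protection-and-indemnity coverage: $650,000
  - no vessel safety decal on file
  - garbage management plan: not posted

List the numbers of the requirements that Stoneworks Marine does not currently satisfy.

1. protection-and-indemnity coverage $650,000 < $725,000 → not met
2. crew without survival-suit assignment 0 ≤ 0 → met
3. vessel safety decal absent → not met
4. garbage management plan absent → not met
5. crew injury coverage $475,000 ≥ $375,000 → met
6. life-raft servicing 506 days ago vs limit 540 → met
7. condition 'processes catch onboard' holds; crew with marine safety training 2 < 4 → not met
Not met: 1, 3, 4, 7

1, 3, 4, 7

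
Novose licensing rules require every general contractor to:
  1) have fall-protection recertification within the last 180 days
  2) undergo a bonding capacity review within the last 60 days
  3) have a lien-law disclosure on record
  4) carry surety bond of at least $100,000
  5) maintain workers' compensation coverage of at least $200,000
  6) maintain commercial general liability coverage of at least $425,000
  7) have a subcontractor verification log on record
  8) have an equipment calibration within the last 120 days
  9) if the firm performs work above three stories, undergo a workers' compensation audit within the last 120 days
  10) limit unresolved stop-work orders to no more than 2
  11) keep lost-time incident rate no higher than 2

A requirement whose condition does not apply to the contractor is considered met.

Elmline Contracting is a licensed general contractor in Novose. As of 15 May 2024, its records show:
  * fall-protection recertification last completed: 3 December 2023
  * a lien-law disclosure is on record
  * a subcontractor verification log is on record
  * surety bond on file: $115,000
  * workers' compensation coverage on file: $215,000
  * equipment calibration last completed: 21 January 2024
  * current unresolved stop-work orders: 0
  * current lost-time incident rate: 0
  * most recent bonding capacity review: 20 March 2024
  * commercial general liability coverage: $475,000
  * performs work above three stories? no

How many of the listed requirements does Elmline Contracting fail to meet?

0

1. fall-protection recertification 164 days ago vs limit 180 → met
2. bonding capacity review 56 days ago vs limit 60 → met
3. lien-law disclosure present → met
4. surety bond $115,000 ≥ $100,000 → met
5. workers' compensation coverage $215,000 ≥ $200,000 → met
6. commercial general liability coverage $475,000 ≥ $425,000 → met
7. subcontractor verification log present → met
8. equipment calibration 115 days ago vs limit 120 → met
9. condition 'performs work above three stories' does not hold → requirement n/a → met
10. unresolved stop-work orders 0 ≤ 2 → met
11. lost-time incident rate 0 ≤ 2 → met
Not met: 0 of 11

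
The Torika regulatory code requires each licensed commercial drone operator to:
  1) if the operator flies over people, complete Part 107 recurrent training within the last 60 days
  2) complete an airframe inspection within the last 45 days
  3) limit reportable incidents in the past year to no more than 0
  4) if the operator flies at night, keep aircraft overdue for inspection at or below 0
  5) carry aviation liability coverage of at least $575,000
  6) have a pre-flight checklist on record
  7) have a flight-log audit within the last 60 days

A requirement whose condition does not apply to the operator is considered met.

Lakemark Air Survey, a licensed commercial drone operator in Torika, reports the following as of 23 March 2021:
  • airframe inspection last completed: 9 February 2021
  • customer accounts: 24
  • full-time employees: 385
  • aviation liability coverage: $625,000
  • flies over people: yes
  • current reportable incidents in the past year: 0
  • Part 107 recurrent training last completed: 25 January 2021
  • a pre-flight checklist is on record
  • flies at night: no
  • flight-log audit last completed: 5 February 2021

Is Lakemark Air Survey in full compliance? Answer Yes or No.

1. condition 'flies over people' holds; Part 107 recurrent training 57 days ago vs limit 60 → met
2. airframe inspection 42 days ago vs limit 45 → met
3. reportable incidents in the past year 0 ≤ 0 → met
4. condition 'flies at night' does not hold → requirement n/a → met
5. aviation liability coverage $625,000 ≥ $575,000 → met
6. pre-flight checklist present → met
7. flight-log audit 46 days ago vs limit 60 → met
All met.

Yes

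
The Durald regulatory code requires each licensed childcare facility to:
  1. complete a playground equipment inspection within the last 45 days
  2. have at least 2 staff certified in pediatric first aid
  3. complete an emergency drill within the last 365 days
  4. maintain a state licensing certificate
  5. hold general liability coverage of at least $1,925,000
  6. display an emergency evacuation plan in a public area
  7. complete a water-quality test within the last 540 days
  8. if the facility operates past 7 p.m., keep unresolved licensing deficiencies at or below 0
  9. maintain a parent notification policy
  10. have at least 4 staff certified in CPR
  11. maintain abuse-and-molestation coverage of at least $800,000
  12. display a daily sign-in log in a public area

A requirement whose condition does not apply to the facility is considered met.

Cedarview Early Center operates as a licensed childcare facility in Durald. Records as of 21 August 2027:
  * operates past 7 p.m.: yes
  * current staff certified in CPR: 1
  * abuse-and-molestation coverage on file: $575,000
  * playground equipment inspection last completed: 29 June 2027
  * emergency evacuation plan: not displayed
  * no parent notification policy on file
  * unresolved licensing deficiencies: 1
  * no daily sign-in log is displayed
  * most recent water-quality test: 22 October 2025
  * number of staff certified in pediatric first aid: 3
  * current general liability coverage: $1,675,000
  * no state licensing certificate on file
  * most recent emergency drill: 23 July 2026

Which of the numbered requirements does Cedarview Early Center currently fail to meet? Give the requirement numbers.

1, 3, 4, 5, 6, 7, 8, 9, 10, 11, 12

1. playground equipment inspection 53 days ago vs limit 45 → not met
2. staff certified in pediatric first aid 3 ≥ 2 → met
3. emergency drill 394 days ago vs limit 365 → not met
4. state licensing certificate absent → not met
5. general liability coverage $1,675,000 < $1,925,000 → not met
6. emergency evacuation plan absent → not met
7. water-quality test 668 days ago vs limit 540 → not met
8. condition 'operates past 7 p.m.' holds; unresolved licensing deficiencies 1 > 0 → not met
9. parent notification policy absent → not met
10. staff certified in CPR 1 < 4 → not met
11. abuse-and-molestation coverage $575,000 < $800,000 → not met
12. daily sign-in log absent → not met
Not met: 1, 3, 4, 5, 6, 7, 8, 9, 10, 11, 12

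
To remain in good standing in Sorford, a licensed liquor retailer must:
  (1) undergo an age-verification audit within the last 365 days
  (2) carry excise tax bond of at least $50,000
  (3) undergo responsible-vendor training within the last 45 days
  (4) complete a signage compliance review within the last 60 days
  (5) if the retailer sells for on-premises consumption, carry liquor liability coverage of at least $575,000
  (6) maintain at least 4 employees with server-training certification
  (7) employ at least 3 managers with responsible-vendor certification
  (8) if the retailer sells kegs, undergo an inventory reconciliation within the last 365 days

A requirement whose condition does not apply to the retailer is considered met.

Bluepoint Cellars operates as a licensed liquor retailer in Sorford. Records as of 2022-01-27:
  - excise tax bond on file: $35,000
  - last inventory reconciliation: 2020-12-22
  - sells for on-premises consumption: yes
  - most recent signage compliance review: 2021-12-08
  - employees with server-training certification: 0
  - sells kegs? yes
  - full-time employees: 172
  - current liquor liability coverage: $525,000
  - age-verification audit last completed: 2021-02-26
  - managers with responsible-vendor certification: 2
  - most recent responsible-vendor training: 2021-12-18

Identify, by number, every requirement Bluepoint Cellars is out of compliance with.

2, 5, 6, 7, 8

1. age-verification audit 335 days ago vs limit 365 → met
2. excise tax bond $35,000 < $50,000 → not met
3. responsible-vendor training 40 days ago vs limit 45 → met
4. signage compliance review 50 days ago vs limit 60 → met
5. condition 'sells for on-premises consumption' holds; liquor liability coverage $525,000 < $575,000 → not met
6. employees with server-training certification 0 < 4 → not met
7. managers with responsible-vendor certification 2 < 3 → not met
8. condition 'sells kegs' holds; inventory reconciliation 401 days ago vs limit 365 → not met
Not met: 2, 5, 6, 7, 8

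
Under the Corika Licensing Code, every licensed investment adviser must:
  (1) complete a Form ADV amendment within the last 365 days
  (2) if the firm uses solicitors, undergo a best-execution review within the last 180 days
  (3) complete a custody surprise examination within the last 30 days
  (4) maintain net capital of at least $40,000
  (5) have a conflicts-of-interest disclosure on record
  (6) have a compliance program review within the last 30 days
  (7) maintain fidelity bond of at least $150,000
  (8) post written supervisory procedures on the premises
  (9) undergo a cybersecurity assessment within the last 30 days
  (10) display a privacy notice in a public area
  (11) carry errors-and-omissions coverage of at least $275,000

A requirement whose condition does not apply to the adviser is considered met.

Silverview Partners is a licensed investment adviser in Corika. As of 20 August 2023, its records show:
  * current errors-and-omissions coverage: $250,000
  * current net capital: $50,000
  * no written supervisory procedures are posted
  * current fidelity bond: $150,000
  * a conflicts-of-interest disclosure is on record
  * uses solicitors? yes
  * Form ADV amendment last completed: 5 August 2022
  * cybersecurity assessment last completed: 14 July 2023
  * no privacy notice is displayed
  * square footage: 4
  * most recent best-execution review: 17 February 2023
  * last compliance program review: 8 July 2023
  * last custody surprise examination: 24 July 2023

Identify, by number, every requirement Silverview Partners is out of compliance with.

1. Form ADV amendment 380 days ago vs limit 365 → not met
2. condition 'uses solicitors' holds; best-execution review 184 days ago vs limit 180 → not met
3. custody surprise examination 27 days ago vs limit 30 → met
4. net capital $50,000 ≥ $40,000 → met
5. conflicts-of-interest disclosure present → met
6. compliance program review 43 days ago vs limit 30 → not met
7. fidelity bond $150,000 ≥ $150,000 → met
8. written supervisory procedures absent → not met
9. cybersecurity assessment 37 days ago vs limit 30 → not met
10. privacy notice absent → not met
11. errors-and-omissions coverage $250,000 < $275,000 → not met
Not met: 1, 2, 6, 8, 9, 10, 11

1, 2, 6, 8, 9, 10, 11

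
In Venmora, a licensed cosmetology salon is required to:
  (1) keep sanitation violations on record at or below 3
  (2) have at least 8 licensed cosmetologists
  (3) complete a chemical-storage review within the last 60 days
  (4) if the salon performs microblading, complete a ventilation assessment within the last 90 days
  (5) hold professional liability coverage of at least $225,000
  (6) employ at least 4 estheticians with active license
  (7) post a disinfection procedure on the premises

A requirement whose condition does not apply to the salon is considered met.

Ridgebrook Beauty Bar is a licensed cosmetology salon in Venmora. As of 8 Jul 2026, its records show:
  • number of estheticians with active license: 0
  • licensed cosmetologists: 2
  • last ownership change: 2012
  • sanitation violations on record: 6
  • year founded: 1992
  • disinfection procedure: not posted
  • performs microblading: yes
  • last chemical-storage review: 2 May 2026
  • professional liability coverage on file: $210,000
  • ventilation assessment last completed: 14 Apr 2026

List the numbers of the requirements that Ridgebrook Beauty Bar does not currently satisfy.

1, 2, 3, 5, 6, 7

1. sanitation violations on record 6 > 3 → not met
2. licensed cosmetologists 2 < 8 → not met
3. chemical-storage review 67 days ago vs limit 60 → not met
4. condition 'performs microblading' holds; ventilation assessment 85 days ago vs limit 90 → met
5. professional liability coverage $210,000 < $225,000 → not met
6. estheticians with active license 0 < 4 → not met
7. disinfection procedure absent → not met
Not met: 1, 2, 3, 5, 6, 7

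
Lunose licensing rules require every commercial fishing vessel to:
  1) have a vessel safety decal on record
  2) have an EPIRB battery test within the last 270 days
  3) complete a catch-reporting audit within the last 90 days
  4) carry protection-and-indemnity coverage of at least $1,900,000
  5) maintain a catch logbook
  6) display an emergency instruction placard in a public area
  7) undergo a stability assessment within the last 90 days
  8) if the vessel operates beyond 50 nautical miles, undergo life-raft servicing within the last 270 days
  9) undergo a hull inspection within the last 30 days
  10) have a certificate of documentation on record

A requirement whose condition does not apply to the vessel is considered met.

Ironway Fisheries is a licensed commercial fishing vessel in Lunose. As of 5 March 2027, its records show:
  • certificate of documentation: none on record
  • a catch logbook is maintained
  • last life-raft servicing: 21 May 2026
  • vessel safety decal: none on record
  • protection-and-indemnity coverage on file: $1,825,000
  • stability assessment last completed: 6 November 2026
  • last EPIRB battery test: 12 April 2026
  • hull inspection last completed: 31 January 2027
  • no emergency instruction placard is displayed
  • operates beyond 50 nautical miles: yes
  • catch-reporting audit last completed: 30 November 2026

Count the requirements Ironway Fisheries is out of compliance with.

9

1. vessel safety decal absent → not met
2. EPIRB battery test 327 days ago vs limit 270 → not met
3. catch-reporting audit 95 days ago vs limit 90 → not met
4. protection-and-indemnity coverage $1,825,000 < $1,900,000 → not met
5. catch logbook present → met
6. emergency instruction placard absent → not met
7. stability assessment 119 days ago vs limit 90 → not met
8. condition 'operates beyond 50 nautical miles' holds; life-raft servicing 288 days ago vs limit 270 → not met
9. hull inspection 33 days ago vs limit 30 → not met
10. certificate of documentation absent → not met
Not met: 9 of 10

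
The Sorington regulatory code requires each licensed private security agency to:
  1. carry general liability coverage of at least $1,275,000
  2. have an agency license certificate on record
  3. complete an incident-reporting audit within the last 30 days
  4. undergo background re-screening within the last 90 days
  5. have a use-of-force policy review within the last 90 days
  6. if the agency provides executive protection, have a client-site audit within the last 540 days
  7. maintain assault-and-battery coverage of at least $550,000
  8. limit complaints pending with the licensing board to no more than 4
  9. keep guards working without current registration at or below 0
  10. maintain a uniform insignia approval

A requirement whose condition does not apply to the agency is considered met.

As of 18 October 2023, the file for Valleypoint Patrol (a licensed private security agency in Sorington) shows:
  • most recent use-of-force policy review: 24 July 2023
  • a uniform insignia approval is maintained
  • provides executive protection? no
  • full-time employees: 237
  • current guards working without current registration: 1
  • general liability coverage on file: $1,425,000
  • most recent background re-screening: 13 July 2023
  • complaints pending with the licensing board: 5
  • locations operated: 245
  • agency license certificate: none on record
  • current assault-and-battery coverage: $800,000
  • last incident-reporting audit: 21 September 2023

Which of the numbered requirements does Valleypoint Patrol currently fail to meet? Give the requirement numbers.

2, 4, 8, 9

1. general liability coverage $1,425,000 ≥ $1,275,000 → met
2. agency license certificate absent → not met
3. incident-reporting audit 27 days ago vs limit 30 → met
4. background re-screening 97 days ago vs limit 90 → not met
5. use-of-force policy review 86 days ago vs limit 90 → met
6. condition 'provides executive protection' does not hold → requirement n/a → met
7. assault-and-battery coverage $800,000 ≥ $550,000 → met
8. complaints pending with the licensing board 5 > 4 → not met
9. guards working without current registration 1 > 0 → not met
10. uniform insignia approval present → met
Not met: 2, 4, 8, 9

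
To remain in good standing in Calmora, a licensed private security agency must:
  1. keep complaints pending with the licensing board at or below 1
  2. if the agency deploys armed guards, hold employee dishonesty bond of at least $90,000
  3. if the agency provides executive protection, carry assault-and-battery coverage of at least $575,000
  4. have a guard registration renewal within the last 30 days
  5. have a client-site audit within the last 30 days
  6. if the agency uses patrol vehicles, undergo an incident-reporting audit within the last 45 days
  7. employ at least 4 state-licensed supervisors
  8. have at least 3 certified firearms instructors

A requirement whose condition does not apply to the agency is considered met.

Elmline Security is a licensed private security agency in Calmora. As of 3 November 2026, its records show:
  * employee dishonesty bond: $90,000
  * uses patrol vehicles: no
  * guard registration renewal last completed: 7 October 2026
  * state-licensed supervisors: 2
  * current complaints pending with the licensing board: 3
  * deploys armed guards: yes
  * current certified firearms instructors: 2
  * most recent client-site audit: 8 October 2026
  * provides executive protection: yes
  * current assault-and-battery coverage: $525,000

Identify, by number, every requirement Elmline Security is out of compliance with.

1, 3, 7, 8

1. complaints pending with the licensing board 3 > 1 → not met
2. condition 'deploys armed guards' holds; employee dishonesty bond $90,000 ≥ $90,000 → met
3. condition 'provides executive protection' holds; assault-and-battery coverage $525,000 < $575,000 → not met
4. guard registration renewal 27 days ago vs limit 30 → met
5. client-site audit 26 days ago vs limit 30 → met
6. condition 'uses patrol vehicles' does not hold → requirement n/a → met
7. state-licensed supervisors 2 < 4 → not met
8. certified firearms instructors 2 < 3 → not met
Not met: 1, 3, 7, 8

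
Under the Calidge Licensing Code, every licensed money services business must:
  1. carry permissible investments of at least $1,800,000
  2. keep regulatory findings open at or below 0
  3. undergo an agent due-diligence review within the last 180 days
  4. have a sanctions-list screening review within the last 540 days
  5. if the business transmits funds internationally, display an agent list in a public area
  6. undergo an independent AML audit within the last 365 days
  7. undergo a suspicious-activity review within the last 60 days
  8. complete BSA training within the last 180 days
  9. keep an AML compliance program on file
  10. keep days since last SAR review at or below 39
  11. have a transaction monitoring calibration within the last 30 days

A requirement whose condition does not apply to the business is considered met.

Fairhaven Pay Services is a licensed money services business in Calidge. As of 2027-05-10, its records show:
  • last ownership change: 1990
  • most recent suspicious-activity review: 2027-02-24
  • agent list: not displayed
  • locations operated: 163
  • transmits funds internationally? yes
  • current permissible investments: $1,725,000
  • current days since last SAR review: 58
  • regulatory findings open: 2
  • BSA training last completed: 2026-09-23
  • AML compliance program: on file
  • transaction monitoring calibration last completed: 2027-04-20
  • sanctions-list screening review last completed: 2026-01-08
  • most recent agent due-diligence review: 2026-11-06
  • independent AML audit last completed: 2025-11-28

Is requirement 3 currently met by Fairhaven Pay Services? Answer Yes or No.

No

3. agent due-diligence review 185 days ago vs limit 180 → not met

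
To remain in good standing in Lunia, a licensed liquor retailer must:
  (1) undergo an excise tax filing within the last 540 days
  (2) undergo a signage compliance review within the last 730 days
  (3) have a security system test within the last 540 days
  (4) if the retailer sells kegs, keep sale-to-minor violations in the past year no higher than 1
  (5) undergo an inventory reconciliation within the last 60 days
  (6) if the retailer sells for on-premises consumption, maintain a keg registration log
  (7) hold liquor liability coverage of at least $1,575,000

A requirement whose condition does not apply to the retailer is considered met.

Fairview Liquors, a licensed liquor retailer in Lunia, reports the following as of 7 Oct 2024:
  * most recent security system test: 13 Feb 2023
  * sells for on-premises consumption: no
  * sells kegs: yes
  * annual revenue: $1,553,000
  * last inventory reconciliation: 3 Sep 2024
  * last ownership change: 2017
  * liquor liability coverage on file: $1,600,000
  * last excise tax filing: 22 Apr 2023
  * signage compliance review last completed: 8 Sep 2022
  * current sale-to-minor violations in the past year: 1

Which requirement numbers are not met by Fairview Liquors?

2, 3

1. excise tax filing 534 days ago vs limit 540 → met
2. signage compliance review 760 days ago vs limit 730 → not met
3. security system test 602 days ago vs limit 540 → not met
4. condition 'sells kegs' holds; sale-to-minor violations in the past year 1 ≤ 1 → met
5. inventory reconciliation 34 days ago vs limit 60 → met
6. condition 'sells for on-premises consumption' does not hold → requirement n/a → met
7. liquor liability coverage $1,600,000 ≥ $1,575,000 → met
Not met: 2, 3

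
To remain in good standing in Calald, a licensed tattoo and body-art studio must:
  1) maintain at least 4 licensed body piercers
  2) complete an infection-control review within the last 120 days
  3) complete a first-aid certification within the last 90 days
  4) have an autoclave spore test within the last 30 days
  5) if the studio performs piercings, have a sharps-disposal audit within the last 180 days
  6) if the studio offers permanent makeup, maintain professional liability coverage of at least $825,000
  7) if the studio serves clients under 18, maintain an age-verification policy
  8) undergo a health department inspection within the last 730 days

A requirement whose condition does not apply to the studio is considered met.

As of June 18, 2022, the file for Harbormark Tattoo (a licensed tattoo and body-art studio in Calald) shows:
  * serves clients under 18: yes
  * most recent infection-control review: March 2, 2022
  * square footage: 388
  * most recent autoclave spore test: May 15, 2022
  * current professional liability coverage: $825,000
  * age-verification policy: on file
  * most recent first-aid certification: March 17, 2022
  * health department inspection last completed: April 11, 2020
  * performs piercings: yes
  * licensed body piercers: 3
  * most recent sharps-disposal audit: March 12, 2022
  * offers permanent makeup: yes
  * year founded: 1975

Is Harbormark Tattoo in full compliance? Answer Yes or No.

1. licensed body piercers 3 < 4 → not met
2. infection-control review 108 days ago vs limit 120 → met
3. first-aid certification 93 days ago vs limit 90 → not met
4. autoclave spore test 34 days ago vs limit 30 → not met
5. condition 'performs piercings' holds; sharps-disposal audit 98 days ago vs limit 180 → met
6. condition 'offers permanent makeup' holds; professional liability coverage $825,000 ≥ $825,000 → met
7. condition 'serves clients under 18' holds; age-verification policy present → met
8. health department inspection 798 days ago vs limit 730 → not met
Not met: 1, 3, 4, 8

No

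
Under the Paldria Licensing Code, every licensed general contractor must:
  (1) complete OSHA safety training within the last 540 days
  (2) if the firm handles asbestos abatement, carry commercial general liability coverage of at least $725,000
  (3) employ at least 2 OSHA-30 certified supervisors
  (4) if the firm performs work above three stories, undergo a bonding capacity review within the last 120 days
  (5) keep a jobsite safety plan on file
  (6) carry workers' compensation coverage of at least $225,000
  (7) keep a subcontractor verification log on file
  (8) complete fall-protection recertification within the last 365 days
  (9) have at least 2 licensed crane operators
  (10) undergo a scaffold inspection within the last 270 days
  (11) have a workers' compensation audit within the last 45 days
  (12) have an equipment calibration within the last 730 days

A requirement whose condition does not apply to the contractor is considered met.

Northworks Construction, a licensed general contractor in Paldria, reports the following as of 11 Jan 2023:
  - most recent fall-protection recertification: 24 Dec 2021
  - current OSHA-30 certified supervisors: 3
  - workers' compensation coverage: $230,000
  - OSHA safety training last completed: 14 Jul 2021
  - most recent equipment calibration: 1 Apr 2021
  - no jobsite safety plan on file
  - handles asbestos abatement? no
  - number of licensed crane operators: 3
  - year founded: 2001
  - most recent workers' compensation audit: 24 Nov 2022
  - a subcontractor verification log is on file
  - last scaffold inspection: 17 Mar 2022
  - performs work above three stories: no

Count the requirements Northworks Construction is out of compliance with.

1. OSHA safety training 546 days ago vs limit 540 → not met
2. condition 'handles asbestos abatement' does not hold → requirement n/a → met
3. OSHA-30 certified supervisors 3 ≥ 2 → met
4. condition 'performs work above three stories' does not hold → requirement n/a → met
5. jobsite safety plan absent → not met
6. workers' compensation coverage $230,000 ≥ $225,000 → met
7. subcontractor verification log present → met
8. fall-protection recertification 383 days ago vs limit 365 → not met
9. licensed crane operators 3 ≥ 2 → met
10. scaffold inspection 300 days ago vs limit 270 → not met
11. workers' compensation audit 48 days ago vs limit 45 → not met
12. equipment calibration 650 days ago vs limit 730 → met
Not met: 5 of 12

5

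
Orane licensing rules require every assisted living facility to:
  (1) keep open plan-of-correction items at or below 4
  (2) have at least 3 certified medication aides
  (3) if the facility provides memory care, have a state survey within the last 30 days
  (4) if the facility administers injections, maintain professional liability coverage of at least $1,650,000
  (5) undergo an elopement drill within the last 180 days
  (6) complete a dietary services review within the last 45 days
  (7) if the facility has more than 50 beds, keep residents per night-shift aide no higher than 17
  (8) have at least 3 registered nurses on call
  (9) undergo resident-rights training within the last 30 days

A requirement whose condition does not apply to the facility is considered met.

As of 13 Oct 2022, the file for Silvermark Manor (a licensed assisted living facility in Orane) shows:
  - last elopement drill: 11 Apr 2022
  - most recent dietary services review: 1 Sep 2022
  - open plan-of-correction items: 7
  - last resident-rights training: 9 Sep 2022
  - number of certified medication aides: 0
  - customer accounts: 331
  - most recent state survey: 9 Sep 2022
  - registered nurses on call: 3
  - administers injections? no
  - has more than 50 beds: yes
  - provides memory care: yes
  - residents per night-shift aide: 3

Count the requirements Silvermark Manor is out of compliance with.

5

1. open plan-of-correction items 7 > 4 → not met
2. certified medication aides 0 < 3 → not met
3. condition 'provides memory care' holds; state survey 34 days ago vs limit 30 → not met
4. condition 'administers injections' does not hold → requirement n/a → met
5. elopement drill 185 days ago vs limit 180 → not met
6. dietary services review 42 days ago vs limit 45 → met
7. condition 'has more than 50 beds' holds; residents per night-shift aide 3 ≤ 17 → met
8. registered nurses on call 3 ≥ 3 → met
9. resident-rights training 34 days ago vs limit 30 → not met
Not met: 5 of 9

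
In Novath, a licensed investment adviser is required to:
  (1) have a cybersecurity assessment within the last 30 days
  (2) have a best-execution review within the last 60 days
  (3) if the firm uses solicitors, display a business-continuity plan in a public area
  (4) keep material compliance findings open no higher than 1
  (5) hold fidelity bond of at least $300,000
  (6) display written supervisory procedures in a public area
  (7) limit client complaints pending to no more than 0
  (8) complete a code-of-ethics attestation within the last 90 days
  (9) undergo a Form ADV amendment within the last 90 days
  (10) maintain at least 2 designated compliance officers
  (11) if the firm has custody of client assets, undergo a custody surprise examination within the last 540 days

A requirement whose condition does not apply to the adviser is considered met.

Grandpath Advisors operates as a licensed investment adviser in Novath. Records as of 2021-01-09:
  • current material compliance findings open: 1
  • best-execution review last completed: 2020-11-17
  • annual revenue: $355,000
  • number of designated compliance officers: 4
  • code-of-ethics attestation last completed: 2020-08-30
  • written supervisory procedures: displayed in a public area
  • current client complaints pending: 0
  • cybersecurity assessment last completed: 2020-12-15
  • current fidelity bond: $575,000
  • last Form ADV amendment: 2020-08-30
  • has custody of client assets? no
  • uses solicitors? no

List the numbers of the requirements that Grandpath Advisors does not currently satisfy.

1. cybersecurity assessment 25 days ago vs limit 30 → met
2. best-execution review 53 days ago vs limit 60 → met
3. condition 'uses solicitors' does not hold → requirement n/a → met
4. material compliance findings open 1 ≤ 1 → met
5. fidelity bond $575,000 ≥ $300,000 → met
6. written supervisory procedures present → met
7. client complaints pending 0 ≤ 0 → met
8. code-of-ethics attestation 132 days ago vs limit 90 → not met
9. Form ADV amendment 132 days ago vs limit 90 → not met
10. designated compliance officers 4 ≥ 2 → met
11. condition 'has custody of client assets' does not hold → requirement n/a → met
Not met: 8, 9

8, 9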